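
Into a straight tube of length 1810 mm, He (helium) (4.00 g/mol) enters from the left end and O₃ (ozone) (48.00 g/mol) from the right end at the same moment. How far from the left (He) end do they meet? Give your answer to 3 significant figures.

1400 mm

The fronts meet when d_He + d_O₃ = L with d_He/d_O₃ = √(M_O₃/M_He) (Graham's law). Here √(M_O₃/M_He) = √(48.00/4.00) = 3.464.
With d_He + d_O₃ = 1810 mm, d_O₃ = 1810/(1 + 3.464) = 405.5 mm.
d_He = 1810 − 405.5 = 1400 mm.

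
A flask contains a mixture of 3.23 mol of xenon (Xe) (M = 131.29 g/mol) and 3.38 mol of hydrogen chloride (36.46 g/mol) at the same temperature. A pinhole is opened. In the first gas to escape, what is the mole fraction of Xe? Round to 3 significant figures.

Effusion rate of each component ∝ n_i/√M_i (partial pressure × 1/√M).
So x_Xe in the escaping gas = (n_Xe/√M_Xe) / Σ(n_i/√M_i)
= (3.23/√131.29) / (3.23/√131.29 + 3.38/√36.46) = 0.2819/(0.2819 + 0.5598) = 0.335.

0.335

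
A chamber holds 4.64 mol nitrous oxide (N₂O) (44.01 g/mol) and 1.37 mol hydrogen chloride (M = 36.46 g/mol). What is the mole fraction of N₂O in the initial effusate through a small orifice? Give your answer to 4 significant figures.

0.7551

Rate_i ∝ x_i/√M_i (Graham's law weighted by mole fraction), so the effusate composition follows n_i/√M_i.
Mole fraction of N₂O in the effusate = (n_N₂O/√M_N₂O) / (n_N₂O/√M_N₂O + n_HCl/√M_HCl)
= (4.64/√44.01) / (4.64/√44.01 + 1.37/√36.46) = 0.6994/(0.6994 + 0.2269) = 0.7551.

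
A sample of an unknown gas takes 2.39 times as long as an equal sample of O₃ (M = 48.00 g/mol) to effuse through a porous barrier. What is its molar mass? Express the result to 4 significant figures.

274.2 g/mol

By Graham's law, t_X/t_O₃ = √(M_X/M_O₃).
2.39 = √(M_X/48.00)
M_X = 48.00 × 2.39² = 48.00 × 5.712 = 274.2 g/mol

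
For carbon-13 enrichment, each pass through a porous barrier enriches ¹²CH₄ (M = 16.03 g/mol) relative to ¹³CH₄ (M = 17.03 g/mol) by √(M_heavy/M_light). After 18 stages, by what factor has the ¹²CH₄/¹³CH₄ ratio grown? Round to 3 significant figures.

1.72

Overall factor = α^18 with α = √(17.03/16.03), i.e. (17.03/16.03)^(18/2).
= 1.06238^9 = 1.72.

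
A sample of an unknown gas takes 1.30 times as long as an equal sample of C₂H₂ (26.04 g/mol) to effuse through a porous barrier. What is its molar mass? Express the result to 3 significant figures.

Since effusion rate ∝ 1/√M, t_X/t_C₂H₂ = √(M_X/M_C₂H₂).
1.30 = √(M_X/26.04)
M_X = 26.04 × 1.30² = 26.04 × 1.690 = 44.0 g/mol

44.0 g/mol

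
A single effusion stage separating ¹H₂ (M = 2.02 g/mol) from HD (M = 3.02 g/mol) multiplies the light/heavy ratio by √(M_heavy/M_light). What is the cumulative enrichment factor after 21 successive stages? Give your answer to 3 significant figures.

Overall factor = α^21 with α = √(3.02/2.02), i.e. (3.02/2.02)^(21/2).
= 1.49505^(21/2) = 68.2.

68.2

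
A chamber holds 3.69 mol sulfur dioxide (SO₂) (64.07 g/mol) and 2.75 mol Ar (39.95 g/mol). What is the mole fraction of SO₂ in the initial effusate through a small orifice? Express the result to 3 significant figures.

Effusion rate of each component ∝ n_i/√M_i (partial pressure × 1/√M).
x_SO₂(eff) = (n_SO₂/√M_SO₂) / (n_SO₂/√M_SO₂ + n_Ar/√M_Ar)
= (3.69/√64.07) / (3.69/√64.07 + 2.75/√39.95) = 0.4610/(0.4610 + 0.4351) = 0.514.

0.514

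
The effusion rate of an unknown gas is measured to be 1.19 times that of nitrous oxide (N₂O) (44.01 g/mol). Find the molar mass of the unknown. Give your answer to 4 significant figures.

By Graham's law, rate_X/rate_N₂O = √(M_N₂O/M_X).
1.19 = √(44.01/M_X)
M_X = 44.01 / 1.19² = 44.01 / 1.416 = 31.08 g/mol

31.08 g/mol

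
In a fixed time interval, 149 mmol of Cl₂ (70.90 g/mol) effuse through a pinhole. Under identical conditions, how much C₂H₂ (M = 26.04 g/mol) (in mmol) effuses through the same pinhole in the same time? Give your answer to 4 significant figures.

245.9 mmol

From Graham's law, rate_C₂H₂/rate_Cl₂ = √(M_Cl₂/M_C₂H₂) = √(70.90/26.04) = √2.723 = 1.650.
So the amount for C₂H₂ is 149 × 1.650 = 245.9 mmol.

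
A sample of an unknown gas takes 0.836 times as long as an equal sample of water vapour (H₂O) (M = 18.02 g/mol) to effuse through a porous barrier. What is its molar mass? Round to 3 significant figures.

12.6 g/mol

From Graham's law, t_X/t_H₂O = √(M_X/M_H₂O).
0.836 = √(M_X/18.02)
M_X = 18.02 × 0.836² = 18.02 × 0.6989 = 12.6 g/mol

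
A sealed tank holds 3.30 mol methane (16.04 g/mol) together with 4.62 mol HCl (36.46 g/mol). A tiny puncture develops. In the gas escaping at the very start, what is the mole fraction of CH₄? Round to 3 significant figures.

The effusion rate of species i is ∝ p_i/√M_i ∝ n_i/√M_i.
So x_CH₄ in the escaping gas = (n_CH₄/√M_CH₄) / Σ(n_i/√M_i)
= (3.30/√16.04) / (3.30/√16.04 + 4.62/√36.46) = 0.8240/(0.8240 + 0.7651) = 0.519.

0.519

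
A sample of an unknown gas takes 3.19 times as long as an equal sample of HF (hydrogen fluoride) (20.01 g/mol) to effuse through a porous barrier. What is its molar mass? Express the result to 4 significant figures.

203.6 g/mol

From Graham's law, t_X/t_HF = √(M_X/M_HF).
3.19 = √(M_X/20.01)
M_X = 20.01 × 3.19² = 20.01 × 10.18 = 203.6 g/mol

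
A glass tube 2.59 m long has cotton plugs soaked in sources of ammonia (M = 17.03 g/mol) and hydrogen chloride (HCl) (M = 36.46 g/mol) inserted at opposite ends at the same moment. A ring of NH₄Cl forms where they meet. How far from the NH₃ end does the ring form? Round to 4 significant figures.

In equal time, each gas travels a distance ∝ its rate ∝ 1/√M, so d_NH₃/d_HCl = √(M_HCl/M_NH₃) = √(36.46/17.03) = 1.463.
With d_NH₃ + d_HCl = 2.59 m, d_HCl = 2.59/(1 + 1.463) = 1.051 m.
d_NH₃ = 2.59 − 1.051 = 1.539 m.

1.539 m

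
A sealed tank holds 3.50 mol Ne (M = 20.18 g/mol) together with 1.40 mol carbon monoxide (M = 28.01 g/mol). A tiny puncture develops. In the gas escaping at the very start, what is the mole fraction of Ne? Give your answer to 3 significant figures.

0.747

Rate_i ∝ x_i/√M_i (Graham's law weighted by mole fraction), so the effusate composition follows n_i/√M_i.
Mole fraction of Ne in the effusate = (n_Ne/√M_Ne) / (n_Ne/√M_Ne + n_CO/√M_CO)
= (3.50/√20.18) / (3.50/√20.18 + 1.40/√28.01) = 0.7791/(0.7791 + 0.2645) = 0.747.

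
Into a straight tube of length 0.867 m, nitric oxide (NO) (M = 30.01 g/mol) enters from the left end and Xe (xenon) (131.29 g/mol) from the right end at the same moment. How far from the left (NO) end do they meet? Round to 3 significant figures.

Distances travelled in equal time are proportional to diffusion rates, so d_NO/d_Xe = √(M_Xe/M_NO) = √(131.29/30.01) = 2.092.
With d_NO + d_Xe = 0.867 m, d_Xe = 0.867/(1 + 2.092) = 0.2804 m.
d_NO = 0.867 − 0.2804 = 0.587 m.

0.587 m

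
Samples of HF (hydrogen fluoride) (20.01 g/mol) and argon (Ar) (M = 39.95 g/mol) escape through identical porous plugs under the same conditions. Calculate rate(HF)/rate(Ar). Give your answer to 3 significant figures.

1.41

Since effusion rate ∝ 1/√M, rate_HF/rate_Ar = √(M_Ar/M_HF) = √(39.95/20.01) = √1.997 = 1.41.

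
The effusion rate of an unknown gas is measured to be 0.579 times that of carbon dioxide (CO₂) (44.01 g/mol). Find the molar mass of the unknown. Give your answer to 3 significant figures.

Graham's law gives rate_X/rate_CO₂ = √(M_CO₂/M_X).
0.579 = √(44.01/M_X)
M_X = 44.01 / 0.579² = 44.01 / 0.3352 = 131 g/mol

131 g/mol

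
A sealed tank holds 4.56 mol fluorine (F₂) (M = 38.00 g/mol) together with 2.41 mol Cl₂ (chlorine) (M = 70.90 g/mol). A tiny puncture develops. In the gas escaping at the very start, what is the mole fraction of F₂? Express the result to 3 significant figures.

Effusion rate of each component ∝ n_i/√M_i (partial pressure × 1/√M).
So x_F₂ in the escaping gas = (n_F₂/√M_F₂) / Σ(n_i/√M_i)
= (4.56/√38.00) / (4.56/√38.00 + 2.41/√70.90) = 0.7397/(0.7397 + 0.2862) = 0.721.

0.721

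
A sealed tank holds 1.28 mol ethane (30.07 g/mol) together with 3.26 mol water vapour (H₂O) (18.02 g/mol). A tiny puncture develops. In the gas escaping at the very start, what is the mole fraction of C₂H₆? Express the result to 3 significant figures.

0.233

Each component's effusion rate ∝ (its partial pressure)·(1/√M) ∝ n_i/√M_i.
So x_C₂H₆ in the escaping gas = (n_C₂H₆/√M_C₂H₆) / Σ(n_i/√M_i)
= (1.28/√30.07) / (1.28/√30.07 + 3.26/√18.02) = 0.2334/(0.2334 + 0.7680) = 0.233.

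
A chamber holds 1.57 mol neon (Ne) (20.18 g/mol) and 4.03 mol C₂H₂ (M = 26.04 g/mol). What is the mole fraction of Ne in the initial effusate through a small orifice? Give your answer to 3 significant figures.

Rate_i ∝ x_i/√M_i (Graham's law weighted by mole fraction), so the effusate composition follows n_i/√M_i.
Mole fraction of Ne in the effusate = (n_Ne/√M_Ne) / (n_Ne/√M_Ne + n_C₂H₂/√M_C₂H₂)
= (1.57/√20.18) / (1.57/√20.18 + 4.03/√26.04) = 0.3495/(0.3495 + 0.7897) = 0.307.

0.307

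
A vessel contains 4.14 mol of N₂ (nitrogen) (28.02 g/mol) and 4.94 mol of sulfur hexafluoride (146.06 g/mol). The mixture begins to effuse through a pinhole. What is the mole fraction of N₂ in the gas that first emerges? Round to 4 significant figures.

0.6568

Effusion rate of each component ∝ n_i/√M_i (partial pressure × 1/√M).
x_N₂(eff) = (n_N₂/√M_N₂) / (n_N₂/√M_N₂ + n_SF₆/√M_SF₆)
= (4.14/√28.02) / (4.14/√28.02 + 4.94/√146.06) = 0.7821/(0.7821 + 0.4088) = 0.6568.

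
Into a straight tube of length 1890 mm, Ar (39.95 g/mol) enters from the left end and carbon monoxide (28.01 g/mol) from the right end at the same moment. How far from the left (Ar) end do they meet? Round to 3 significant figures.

861 mm

Graham's law gives d_Ar/d_CO = rate_Ar/rate_CO = √(M_CO/M_Ar) = √(28.01/39.95) = 0.8373.
With d_Ar + d_CO = 1890 mm, d_CO = 1890/(1 + 0.8373) = 1029 mm.
d_Ar = 1890 − 1029 = 861 mm.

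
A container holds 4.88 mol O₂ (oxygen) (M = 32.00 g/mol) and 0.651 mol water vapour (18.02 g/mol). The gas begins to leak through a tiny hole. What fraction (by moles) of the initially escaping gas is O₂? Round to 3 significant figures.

Effusion rate of each component ∝ n_i/√M_i (partial pressure × 1/√M).
So x_O₂ in the escaping gas = (n_O₂/√M_O₂) / Σ(n_i/√M_i)
= (4.88/√32.00) / (4.88/√32.00 + 0.651/√18.02) = 0.8627/(0.8627 + 0.1534) = 0.849.

0.849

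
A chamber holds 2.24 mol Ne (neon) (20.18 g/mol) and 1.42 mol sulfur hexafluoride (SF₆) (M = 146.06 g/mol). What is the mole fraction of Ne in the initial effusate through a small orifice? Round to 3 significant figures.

0.809

Rate_i ∝ x_i/√M_i (Graham's law weighted by mole fraction), so the effusate composition follows n_i/√M_i.
x_Ne(eff) = (n_Ne/√M_Ne) / (n_Ne/√M_Ne + n_SF₆/√M_SF₆)
= (2.24/√20.18) / (2.24/√20.18 + 1.42/√146.06) = 0.4986/(0.4986 + 0.1175) = 0.809.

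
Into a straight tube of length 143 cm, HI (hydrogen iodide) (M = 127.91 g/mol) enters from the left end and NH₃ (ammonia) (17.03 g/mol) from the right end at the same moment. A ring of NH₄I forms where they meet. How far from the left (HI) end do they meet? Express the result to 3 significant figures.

Graham's law gives d_HI/d_NH₃ = rate_HI/rate_NH₃ = √(M_NH₃/M_HI) = √(17.03/127.91) = 0.3649.
With d_HI + d_NH₃ = 143 cm, d_NH₃ = 143/(1 + 0.3649) = 104.8 cm.
d_HI = 143 − 104.8 = 38.2 cm.

38.2 cm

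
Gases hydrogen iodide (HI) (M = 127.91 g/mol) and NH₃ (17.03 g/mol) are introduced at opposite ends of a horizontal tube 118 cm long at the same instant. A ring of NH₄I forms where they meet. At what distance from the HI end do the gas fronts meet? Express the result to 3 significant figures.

31.5 cm

In equal time, each gas travels a distance ∝ its rate ∝ 1/√M, so d_HI/d_NH₃ = √(M_NH₃/M_HI) = √(17.03/127.91) = 0.3649.
With d_HI + d_NH₃ = 118 cm, d_NH₃ = 118/(1 + 0.3649) = 86.45 cm.
d_HI = 118 − 86.45 = 31.5 cm.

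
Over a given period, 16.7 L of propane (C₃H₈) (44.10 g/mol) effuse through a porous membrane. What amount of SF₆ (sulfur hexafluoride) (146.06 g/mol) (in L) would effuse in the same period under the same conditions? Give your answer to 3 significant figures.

By Graham's law, rate_SF₆/rate_C₃H₈ = √(M_C₃H₈/M_SF₆) = √(44.10/146.06) = √0.3019 = 0.5495.
So the volume for SF₆ is 16.7 × 0.5495 = 9.18 L.

9.18 L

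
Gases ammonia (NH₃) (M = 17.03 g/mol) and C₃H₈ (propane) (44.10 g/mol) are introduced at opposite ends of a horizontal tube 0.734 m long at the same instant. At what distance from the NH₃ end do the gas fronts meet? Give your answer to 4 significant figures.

0.4527 m

The fronts meet when d_NH₃ + d_C₃H₈ = L with d_NH₃/d_C₃H₈ = √(M_C₃H₈/M_NH₃) (Graham's law). Here √(M_C₃H₈/M_NH₃) = √(44.10/17.03) = 1.609.
With d_NH₃ + d_C₃H₈ = 0.734 m, d_C₃H₈ = 0.734/(1 + 1.609) = 0.2813 m.
d_NH₃ = 0.734 − 0.2813 = 0.4527 m.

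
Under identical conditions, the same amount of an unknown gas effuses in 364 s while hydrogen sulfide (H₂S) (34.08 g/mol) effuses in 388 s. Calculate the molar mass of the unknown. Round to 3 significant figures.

30.0 g/mol

Using Graham's law: t_X/t_H₂S = √(M_X/M_H₂S).
364/388 = 0.9381 = √(M_X/34.08)
M_X = 34.08 × 0.9381² = 34.08 × 0.8801 = 30.0 g/mol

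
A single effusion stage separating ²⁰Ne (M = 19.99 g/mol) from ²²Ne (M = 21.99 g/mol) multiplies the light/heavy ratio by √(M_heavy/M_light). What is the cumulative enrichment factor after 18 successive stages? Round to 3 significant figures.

After 18 stages the ratio has grown by (√(21.99/19.99))^18 = (21.99/19.99)^(18/2).
= 1.10005^9 = 2.36.

2.36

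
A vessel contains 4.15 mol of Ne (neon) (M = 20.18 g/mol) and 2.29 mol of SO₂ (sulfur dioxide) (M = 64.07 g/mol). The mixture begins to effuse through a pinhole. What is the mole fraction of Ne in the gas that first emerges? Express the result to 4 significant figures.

0.7635

Each component's effusion rate ∝ (its partial pressure)·(1/√M) ∝ n_i/√M_i.
x_Ne(eff) = (n_Ne/√M_Ne) / (n_Ne/√M_Ne + n_SO₂/√M_SO₂)
= (4.15/√20.18) / (4.15/√20.18 + 2.29/√64.07) = 0.9238/(0.9238 + 0.2861) = 0.7635.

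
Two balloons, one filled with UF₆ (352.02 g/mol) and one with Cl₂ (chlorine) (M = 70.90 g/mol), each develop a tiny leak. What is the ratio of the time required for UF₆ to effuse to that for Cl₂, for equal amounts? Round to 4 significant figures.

2.228

Using Graham's law: t_UF₆/t_Cl₂ = √(M_UF₆/M_Cl₂) = √(352.02/70.90) = √4.965 = 2.228.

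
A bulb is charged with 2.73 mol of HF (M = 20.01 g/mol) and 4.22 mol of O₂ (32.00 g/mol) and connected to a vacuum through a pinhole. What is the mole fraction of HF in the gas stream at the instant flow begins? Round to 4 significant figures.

0.4500

The effusion rate of species i is ∝ p_i/√M_i ∝ n_i/√M_i.
x_HF(eff) = (n_HF/√M_HF) / (n_HF/√M_HF + n_O₂/√M_O₂)
= (2.73/√20.01) / (2.73/√20.01 + 4.22/√32.00) = 0.6103/(0.6103 + 0.7460) = 0.4500.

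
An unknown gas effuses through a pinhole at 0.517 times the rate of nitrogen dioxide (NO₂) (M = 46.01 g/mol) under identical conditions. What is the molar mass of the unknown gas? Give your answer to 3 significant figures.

By Graham's law, rate_X/rate_NO₂ = √(M_NO₂/M_X).
0.517 = √(46.01/M_X)
M_X = 46.01 / 0.517² = 46.01 / 0.2673 = 172 g/mol

172 g/mol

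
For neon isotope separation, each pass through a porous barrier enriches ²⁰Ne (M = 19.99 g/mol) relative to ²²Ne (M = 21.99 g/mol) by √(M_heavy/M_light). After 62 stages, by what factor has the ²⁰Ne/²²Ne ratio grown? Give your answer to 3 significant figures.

Each stage multiplies the ratio by α = √(21.99/19.99), so after 62 stages the overall factor is α^62 = (21.99/19.99)^(62/2).
= 1.10005^31 = 19.2.

19.2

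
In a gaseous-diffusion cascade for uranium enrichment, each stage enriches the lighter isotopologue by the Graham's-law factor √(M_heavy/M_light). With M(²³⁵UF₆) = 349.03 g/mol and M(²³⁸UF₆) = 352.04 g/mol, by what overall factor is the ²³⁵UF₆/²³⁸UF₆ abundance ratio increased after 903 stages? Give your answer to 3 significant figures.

48.3

Each stage multiplies the ratio by α = √(352.04/349.03), so after 903 stages the overall factor is α^903 = (352.04/349.03)^(903/2).
= 1.00862^(903/2) = 48.3.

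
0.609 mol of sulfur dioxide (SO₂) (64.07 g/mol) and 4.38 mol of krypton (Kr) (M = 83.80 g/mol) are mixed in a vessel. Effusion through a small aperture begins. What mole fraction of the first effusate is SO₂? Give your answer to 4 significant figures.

The effusion rate of species i is ∝ p_i/√M_i ∝ n_i/√M_i.
x_SO₂(eff) = (n_SO₂/√M_SO₂) / (n_SO₂/√M_SO₂ + n_Kr/√M_Kr)
= (0.609/√64.07) / (0.609/√64.07 + 4.38/√83.80) = 0.07608/(0.07608 + 0.4785) = 0.1372.

0.1372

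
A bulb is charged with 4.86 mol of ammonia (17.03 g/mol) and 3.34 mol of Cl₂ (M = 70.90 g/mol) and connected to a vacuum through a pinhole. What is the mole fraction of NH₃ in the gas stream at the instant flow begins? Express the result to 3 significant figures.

0.748

Rate_i ∝ x_i/√M_i (Graham's law weighted by mole fraction), so the effusate composition follows n_i/√M_i.
x_NH₃(eff) = (n_NH₃/√M_NH₃) / (n_NH₃/√M_NH₃ + n_Cl₂/√M_Cl₂)
= (4.86/√17.03) / (4.86/√17.03 + 3.34/√70.90) = 1.178/(1.178 + 0.3967) = 0.748.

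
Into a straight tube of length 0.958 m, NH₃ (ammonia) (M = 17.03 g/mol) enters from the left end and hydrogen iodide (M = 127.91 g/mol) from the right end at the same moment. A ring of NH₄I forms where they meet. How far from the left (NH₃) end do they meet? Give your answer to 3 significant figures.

0.702 m

The fronts meet when d_NH₃ + d_HI = L with d_NH₃/d_HI = √(M_HI/M_NH₃) (Graham's law). Here √(M_HI/M_NH₃) = √(127.91/17.03) = 2.741.
With d_NH₃ + d_HI = 0.958 m, d_HI = 0.958/(1 + 2.741) = 0.2561 m.
d_NH₃ = 0.958 − 0.2561 = 0.702 m.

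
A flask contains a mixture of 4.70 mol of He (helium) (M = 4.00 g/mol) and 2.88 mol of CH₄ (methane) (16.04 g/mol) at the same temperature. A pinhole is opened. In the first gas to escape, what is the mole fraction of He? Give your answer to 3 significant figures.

0.766

Effusion rate of each component ∝ n_i/√M_i (partial pressure × 1/√M).
Mole fraction of He in the effusate = (n_He/√M_He) / (n_He/√M_He + n_CH₄/√M_CH₄)
= (4.70/√4.00) / (4.70/√4.00 + 2.88/√16.04) = 2.350/(2.350 + 0.7191) = 0.766.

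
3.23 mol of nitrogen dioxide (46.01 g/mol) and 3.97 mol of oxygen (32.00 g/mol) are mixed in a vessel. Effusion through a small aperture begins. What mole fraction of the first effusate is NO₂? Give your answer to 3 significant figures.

0.404

The effusion rate of species i is ∝ p_i/√M_i ∝ n_i/√M_i.
x_NO₂(eff) = (n_NO₂/√M_NO₂) / (n_NO₂/√M_NO₂ + n_O₂/√M_O₂)
= (3.23/√46.01) / (3.23/√46.01 + 3.97/√32.00) = 0.4762/(0.4762 + 0.7018) = 0.404.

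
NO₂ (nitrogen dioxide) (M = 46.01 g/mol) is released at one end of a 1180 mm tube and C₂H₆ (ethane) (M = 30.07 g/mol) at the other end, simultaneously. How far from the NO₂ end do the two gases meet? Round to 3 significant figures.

527 mm

Distances travelled in equal time are proportional to diffusion rates, so d_NO₂/d_C₂H₆ = √(M_C₂H₆/M_NO₂) = √(30.07/46.01) = 0.8084.
With d_NO₂ + d_C₂H₆ = 1180 mm, d_C₂H₆ = 1180/(1 + 0.8084) = 652.5 mm.
d_NO₂ = 1180 − 652.5 = 527 mm.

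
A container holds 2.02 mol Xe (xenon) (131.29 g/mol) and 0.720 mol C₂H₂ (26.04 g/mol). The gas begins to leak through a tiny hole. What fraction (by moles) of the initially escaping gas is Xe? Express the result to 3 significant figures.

0.555

Rate_i ∝ x_i/√M_i (Graham's law weighted by mole fraction), so the effusate composition follows n_i/√M_i.
So x_Xe in the escaping gas = (n_Xe/√M_Xe) / Σ(n_i/√M_i)
= (2.02/√131.29) / (2.02/√131.29 + 0.720/√26.04) = 0.1763/(0.1763 + 0.1411) = 0.555.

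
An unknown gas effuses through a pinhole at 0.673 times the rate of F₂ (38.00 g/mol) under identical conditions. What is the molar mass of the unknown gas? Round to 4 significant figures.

83.90 g/mol

By Graham's law, rate_X/rate_F₂ = √(M_F₂/M_X).
0.673 = √(38.00/M_X)
M_X = 38.00 / 0.673² = 38.00 / 0.4529 = 83.90 g/mol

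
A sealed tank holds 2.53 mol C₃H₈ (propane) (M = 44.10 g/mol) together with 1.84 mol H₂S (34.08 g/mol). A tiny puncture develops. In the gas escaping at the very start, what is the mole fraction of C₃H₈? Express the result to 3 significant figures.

0.547

Rate_i ∝ x_i/√M_i (Graham's law weighted by mole fraction), so the effusate composition follows n_i/√M_i.
Mole fraction of C₃H₈ in the effusate = (n_C₃H₈/√M_C₃H₈) / (n_C₃H₈/√M_C₃H₈ + n_H₂S/√M_H₂S)
= (2.53/√44.10) / (2.53/√44.10 + 1.84/√34.08) = 0.3810/(0.3810 + 0.3152) = 0.547.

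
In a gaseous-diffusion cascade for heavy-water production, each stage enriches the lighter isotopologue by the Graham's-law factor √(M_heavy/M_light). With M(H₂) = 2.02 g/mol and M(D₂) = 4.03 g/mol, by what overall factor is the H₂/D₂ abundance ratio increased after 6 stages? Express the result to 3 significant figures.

Each stage multiplies the ratio by α = √(4.03/2.02), so after 6 stages the overall factor is α^6 = (4.03/2.02)^(6/2).
= 1.99505^3 = 7.94.

7.94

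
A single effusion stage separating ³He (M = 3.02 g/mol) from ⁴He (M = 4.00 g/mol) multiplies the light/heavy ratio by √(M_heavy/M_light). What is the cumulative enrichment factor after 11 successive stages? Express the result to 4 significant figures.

Each stage multiplies the ratio by α = √(4.00/3.02), so after 11 stages the overall factor is α^11 = (4.00/3.02)^(11/2).
= 1.32450^(11/2) = 4.691.

4.691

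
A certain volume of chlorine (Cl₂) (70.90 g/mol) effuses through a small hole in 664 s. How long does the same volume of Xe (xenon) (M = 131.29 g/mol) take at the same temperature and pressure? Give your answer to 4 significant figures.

903.6 s

Using Graham's law: t_Xe/t_Cl₂ = √(M_Xe/M_Cl₂) = √(131.29/70.90) = √1.852 = 1.361.
So the time for Xe is 664 × 1.361 = 903.6 s.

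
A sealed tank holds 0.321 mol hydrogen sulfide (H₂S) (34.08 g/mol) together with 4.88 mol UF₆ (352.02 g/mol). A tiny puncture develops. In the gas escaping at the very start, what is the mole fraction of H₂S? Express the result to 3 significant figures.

Effusion rate of each component ∝ n_i/√M_i (partial pressure × 1/√M).
So x_H₂S in the escaping gas = (n_H₂S/√M_H₂S) / Σ(n_i/√M_i)
= (0.321/√34.08) / (0.321/√34.08 + 4.88/√352.02) = 0.05499/(0.05499 + 0.2601) = 0.175.

0.175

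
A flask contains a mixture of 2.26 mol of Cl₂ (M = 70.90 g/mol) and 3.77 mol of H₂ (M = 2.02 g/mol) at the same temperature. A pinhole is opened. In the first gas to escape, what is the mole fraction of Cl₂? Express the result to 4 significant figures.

Effusion rate of each component ∝ n_i/√M_i (partial pressure × 1/√M).
Mole fraction of Cl₂ in the effusate = (n_Cl₂/√M_Cl₂) / (n_Cl₂/√M_Cl₂ + n_H₂/√M_H₂)
= (2.26/√70.90) / (2.26/√70.90 + 3.77/√2.02) = 0.2684/(0.2684 + 2.653) = 0.09189.

0.09189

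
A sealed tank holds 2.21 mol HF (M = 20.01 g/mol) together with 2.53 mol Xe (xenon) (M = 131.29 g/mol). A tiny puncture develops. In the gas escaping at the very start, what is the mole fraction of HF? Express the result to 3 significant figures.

The effusion rate of species i is ∝ p_i/√M_i ∝ n_i/√M_i.
So x_HF in the escaping gas = (n_HF/√M_HF) / Σ(n_i/√M_i)
= (2.21/√20.01) / (2.21/√20.01 + 2.53/√131.29) = 0.4940/(0.4940 + 0.2208) = 0.691.

0.691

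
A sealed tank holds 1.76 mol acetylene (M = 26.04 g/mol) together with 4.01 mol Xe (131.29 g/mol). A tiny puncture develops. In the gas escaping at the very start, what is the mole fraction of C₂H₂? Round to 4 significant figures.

Effusion rate of each component ∝ n_i/√M_i (partial pressure × 1/√M).
x_C₂H₂(eff) = (n_C₂H₂/√M_C₂H₂) / (n_C₂H₂/√M_C₂H₂ + n_Xe/√M_Xe)
= (1.76/√26.04) / (1.76/√26.04 + 4.01/√131.29) = 0.3449/(0.3449 + 0.3500) = 0.4964.

0.4964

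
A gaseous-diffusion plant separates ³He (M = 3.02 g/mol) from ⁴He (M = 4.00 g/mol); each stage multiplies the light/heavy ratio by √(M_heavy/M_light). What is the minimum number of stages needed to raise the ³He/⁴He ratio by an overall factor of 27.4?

24

With α = √(4.00/3.02) per stage, ln α = ½ ln(1.32450) = 0.1405.
Need α^N ≥ 27.4 ⇒ N ≥ ln(27.4) / ln α = 3.311 / 0.1405 = 23.56.
So at least 24 stages are needed.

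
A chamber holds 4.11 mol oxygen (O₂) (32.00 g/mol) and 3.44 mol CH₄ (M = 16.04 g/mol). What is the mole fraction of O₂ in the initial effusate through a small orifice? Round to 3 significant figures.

0.458

Effusion rate of each component ∝ n_i/√M_i (partial pressure × 1/√M).
Mole fraction of O₂ in the effusate = (n_O₂/√M_O₂) / (n_O₂/√M_O₂ + n_CH₄/√M_CH₄)
= (4.11/√32.00) / (4.11/√32.00 + 3.44/√16.04) = 0.7266/(0.7266 + 0.8589) = 0.458.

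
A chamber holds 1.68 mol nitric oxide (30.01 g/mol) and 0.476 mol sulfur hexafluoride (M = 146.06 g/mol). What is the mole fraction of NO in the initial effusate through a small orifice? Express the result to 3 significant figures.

0.886

Effusion rate of each component ∝ n_i/√M_i (partial pressure × 1/√M).
Mole fraction of NO in the effusate = (n_NO/√M_NO) / (n_NO/√M_NO + n_SF₆/√M_SF₆)
= (1.68/√30.01) / (1.68/√30.01 + 0.476/√146.06) = 0.3067/(0.3067 + 0.03939) = 0.886.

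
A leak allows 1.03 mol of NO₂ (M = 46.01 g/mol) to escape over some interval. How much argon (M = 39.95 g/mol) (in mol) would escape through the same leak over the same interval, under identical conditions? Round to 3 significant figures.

From Graham's law, rate_Ar/rate_NO₂ = √(M_NO₂/M_Ar) = √(46.01/39.95) = √1.152 = 1.073.
So the amount for Ar is 1.03 × 1.073 = 1.11 mol.

1.11 mol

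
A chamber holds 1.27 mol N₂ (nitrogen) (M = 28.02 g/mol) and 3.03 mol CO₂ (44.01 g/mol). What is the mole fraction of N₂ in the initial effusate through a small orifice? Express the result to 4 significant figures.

0.3444

Rate_i ∝ x_i/√M_i (Graham's law weighted by mole fraction), so the effusate composition follows n_i/√M_i.
x_N₂(eff) = (n_N₂/√M_N₂) / (n_N₂/√M_N₂ + n_CO₂/√M_CO₂)
= (1.27/√28.02) / (1.27/√28.02 + 3.03/√44.01) = 0.2399/(0.2399 + 0.4567) = 0.3444.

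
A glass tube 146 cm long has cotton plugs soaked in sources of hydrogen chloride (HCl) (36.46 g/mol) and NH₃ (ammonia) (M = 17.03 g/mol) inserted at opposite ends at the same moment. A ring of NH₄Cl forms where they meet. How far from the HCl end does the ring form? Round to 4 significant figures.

Distances travelled in equal time are proportional to diffusion rates, so d_HCl/d_NH₃ = √(M_NH₃/M_HCl) = √(17.03/36.46) = 0.6834.
With d_HCl + d_NH₃ = 146 cm, d_NH₃ = 146/(1 + 0.6834) = 86.73 cm.
d_HCl = 146 − 86.73 = 59.27 cm.

59.27 cm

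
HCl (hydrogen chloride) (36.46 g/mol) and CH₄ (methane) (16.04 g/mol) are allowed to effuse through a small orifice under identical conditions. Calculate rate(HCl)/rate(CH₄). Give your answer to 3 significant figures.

Graham's law gives rate_HCl/rate_CH₄ = √(M_CH₄/M_HCl) = √(16.04/36.46) = √0.4399 = 0.663.

0.663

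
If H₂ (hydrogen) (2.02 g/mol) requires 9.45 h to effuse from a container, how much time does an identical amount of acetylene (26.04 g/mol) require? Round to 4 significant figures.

33.93 h

Since effusion rate ∝ 1/√M, t_C₂H₂/t_H₂ = √(M_C₂H₂/M_H₂) = √(26.04/2.02) = √12.89 = 3.590.
So the time for C₂H₂ is 9.45 × 3.590 = 33.93 h.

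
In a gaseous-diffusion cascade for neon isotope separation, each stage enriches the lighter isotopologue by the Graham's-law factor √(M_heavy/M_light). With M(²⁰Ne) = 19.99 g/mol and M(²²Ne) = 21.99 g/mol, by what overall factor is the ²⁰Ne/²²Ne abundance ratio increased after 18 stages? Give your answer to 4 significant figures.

After 18 stages the ratio has grown by (√(21.99/19.99))^18 = (21.99/19.99)^(18/2).
= 1.10005^9 = 2.359.

2.359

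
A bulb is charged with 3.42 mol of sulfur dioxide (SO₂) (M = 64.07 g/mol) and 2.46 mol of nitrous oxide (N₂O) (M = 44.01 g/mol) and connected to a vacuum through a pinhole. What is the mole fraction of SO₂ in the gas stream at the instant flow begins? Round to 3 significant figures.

Each component's effusion rate ∝ (its partial pressure)·(1/√M) ∝ n_i/√M_i.
x_SO₂(eff) = (n_SO₂/√M_SO₂) / (n_SO₂/√M_SO₂ + n_N₂O/√M_N₂O)
= (3.42/√64.07) / (3.42/√64.07 + 2.46/√44.01) = 0.4273/(0.4273 + 0.3708) = 0.535.

0.535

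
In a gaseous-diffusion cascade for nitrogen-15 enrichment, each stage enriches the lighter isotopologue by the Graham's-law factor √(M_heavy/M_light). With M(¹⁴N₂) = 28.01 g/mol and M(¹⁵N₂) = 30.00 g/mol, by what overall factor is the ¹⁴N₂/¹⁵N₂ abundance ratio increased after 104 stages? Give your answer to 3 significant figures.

After 104 stages the ratio has grown by (√(30.00/28.01))^104 = (30.00/28.01)^(104/2).
= 1.07105^52 = 35.5.

35.5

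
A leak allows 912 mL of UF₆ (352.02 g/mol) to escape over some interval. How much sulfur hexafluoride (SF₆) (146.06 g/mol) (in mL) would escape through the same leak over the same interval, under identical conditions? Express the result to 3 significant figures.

1420 mL

By Graham's law, rate_SF₆/rate_UF₆ = √(M_UF₆/M_SF₆) = √(352.02/146.06) = √2.410 = 1.552.
So the volume for SF₆ is 912 × 1.552 = 1420 mL.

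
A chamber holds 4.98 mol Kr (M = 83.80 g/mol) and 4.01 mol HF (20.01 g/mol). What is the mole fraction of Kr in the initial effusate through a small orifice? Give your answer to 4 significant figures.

0.3777

Effusion rate of each component ∝ n_i/√M_i (partial pressure × 1/√M).
So x_Kr in the escaping gas = (n_Kr/√M_Kr) / Σ(n_i/√M_i)
= (4.98/√83.80) / (4.98/√83.80 + 4.01/√20.01) = 0.5440/(0.5440 + 0.8964) = 0.3777.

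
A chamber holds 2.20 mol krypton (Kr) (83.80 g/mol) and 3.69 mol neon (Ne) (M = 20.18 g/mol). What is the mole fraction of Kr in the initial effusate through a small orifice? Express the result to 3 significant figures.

0.226

Each component's effusion rate ∝ (its partial pressure)·(1/√M) ∝ n_i/√M_i.
x_Kr(eff) = (n_Kr/√M_Kr) / (n_Kr/√M_Kr + n_Ne/√M_Ne)
= (2.20/√83.80) / (2.20/√83.80 + 3.69/√20.18) = 0.2403/(0.2403 + 0.8214) = 0.226.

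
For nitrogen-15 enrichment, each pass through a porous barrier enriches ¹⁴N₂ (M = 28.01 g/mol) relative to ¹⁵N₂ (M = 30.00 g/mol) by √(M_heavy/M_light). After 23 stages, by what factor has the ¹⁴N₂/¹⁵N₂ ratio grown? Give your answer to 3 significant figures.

Each stage multiplies the ratio by α = √(30.00/28.01), so after 23 stages the overall factor is α^23 = (30.00/28.01)^(23/2).
= 1.07105^(23/2) = 2.20.

2.20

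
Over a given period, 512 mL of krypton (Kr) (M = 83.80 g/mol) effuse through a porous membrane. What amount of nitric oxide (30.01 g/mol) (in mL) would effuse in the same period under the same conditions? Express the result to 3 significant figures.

Using Graham's law: rate_NO/rate_Kr = √(M_Kr/M_NO) = √(83.80/30.01) = √2.792 = 1.671.
So the volume for NO is 512 × 1.671 = 856 mL.

856 mL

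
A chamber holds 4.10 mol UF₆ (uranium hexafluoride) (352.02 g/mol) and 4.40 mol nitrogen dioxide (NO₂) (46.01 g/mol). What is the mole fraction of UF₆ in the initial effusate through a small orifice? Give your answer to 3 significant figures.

Effusion rate of each component ∝ n_i/√M_i (partial pressure × 1/√M).
So x_UF₆ in the escaping gas = (n_UF₆/√M_UF₆) / Σ(n_i/√M_i)
= (4.10/√352.02) / (4.10/√352.02 + 4.40/√46.01) = 0.2185/(0.2185 + 0.6487) = 0.252.

0.252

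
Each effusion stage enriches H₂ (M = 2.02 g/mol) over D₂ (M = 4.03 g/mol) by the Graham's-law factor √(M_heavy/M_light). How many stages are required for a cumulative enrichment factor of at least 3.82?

4

Per stage α = (4.03/2.02)^(1/2) = 1.99505^0.5, giving ln α = 0.3453.
Need α^N ≥ 3.82 ⇒ N ≥ ln(3.82) / ln α = 1.340 / 0.3453 = 3.88.
So at least 4 stages are needed.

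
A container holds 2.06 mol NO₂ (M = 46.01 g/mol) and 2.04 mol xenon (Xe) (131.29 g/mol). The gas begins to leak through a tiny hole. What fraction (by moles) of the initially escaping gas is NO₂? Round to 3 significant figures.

0.630

Each component's effusion rate ∝ (its partial pressure)·(1/√M) ∝ n_i/√M_i.
So x_NO₂ in the escaping gas = (n_NO₂/√M_NO₂) / Σ(n_i/√M_i)
= (2.06/√46.01) / (2.06/√46.01 + 2.04/√131.29) = 0.3037/(0.3037 + 0.1780) = 0.630.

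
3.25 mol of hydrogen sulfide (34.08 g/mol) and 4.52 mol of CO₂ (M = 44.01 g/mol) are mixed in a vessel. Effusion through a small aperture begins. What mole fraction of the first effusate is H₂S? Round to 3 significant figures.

0.450

Effusion rate of each component ∝ n_i/√M_i (partial pressure × 1/√M).
So x_H₂S in the escaping gas = (n_H₂S/√M_H₂S) / Σ(n_i/√M_i)
= (3.25/√34.08) / (3.25/√34.08 + 4.52/√44.01) = 0.5567/(0.5567 + 0.6813) = 0.450.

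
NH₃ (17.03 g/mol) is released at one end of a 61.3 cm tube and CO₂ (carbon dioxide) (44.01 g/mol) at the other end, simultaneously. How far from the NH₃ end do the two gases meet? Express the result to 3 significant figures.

37.8 cm

Graham's law gives d_NH₃/d_CO₂ = rate_NH₃/rate_CO₂ = √(M_CO₂/M_NH₃) = √(44.01/17.03) = 1.608.
With d_NH₃ + d_CO₂ = 61.3 cm, d_CO₂ = 61.3/(1 + 1.608) = 23.51 cm.
d_NH₃ = 61.3 − 23.51 = 37.8 cm.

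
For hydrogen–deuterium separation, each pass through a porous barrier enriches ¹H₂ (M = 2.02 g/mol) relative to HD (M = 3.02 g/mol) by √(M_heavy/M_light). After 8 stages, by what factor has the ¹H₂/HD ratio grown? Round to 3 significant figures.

5.00

Each stage multiplies the ratio by α = √(3.02/2.02), so after 8 stages the overall factor is α^8 = (3.02/2.02)^(8/2).
= 1.49505^4 = 5.00.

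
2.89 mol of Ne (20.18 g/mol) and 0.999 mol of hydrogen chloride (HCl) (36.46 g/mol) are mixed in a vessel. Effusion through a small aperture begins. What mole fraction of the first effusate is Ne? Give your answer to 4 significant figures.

0.7954

The effusion rate of species i is ∝ p_i/√M_i ∝ n_i/√M_i.
Mole fraction of Ne in the effusate = (n_Ne/√M_Ne) / (n_Ne/√M_Ne + n_HCl/√M_HCl)
= (2.89/√20.18) / (2.89/√20.18 + 0.999/√36.46) = 0.6433/(0.6433 + 0.1654) = 0.7954.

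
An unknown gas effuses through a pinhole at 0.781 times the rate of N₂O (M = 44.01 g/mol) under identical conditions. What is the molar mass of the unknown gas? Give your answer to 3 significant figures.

72.2 g/mol

Since effusion rate ∝ 1/√M, rate_X/rate_N₂O = √(M_N₂O/M_X).
0.781 = √(44.01/M_X)
M_X = 44.01 / 0.781² = 44.01 / 0.6100 = 72.2 g/mol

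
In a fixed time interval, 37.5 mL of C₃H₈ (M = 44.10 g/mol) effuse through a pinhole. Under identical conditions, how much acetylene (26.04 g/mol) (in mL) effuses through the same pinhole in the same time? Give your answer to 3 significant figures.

48.8 mL

Using Graham's law: rate_C₂H₂/rate_C₃H₈ = √(M_C₃H₈/M_C₂H₂) = √(44.10/26.04) = √1.694 = 1.301.
So the volume for C₂H₂ is 37.5 × 1.301 = 48.8 mL.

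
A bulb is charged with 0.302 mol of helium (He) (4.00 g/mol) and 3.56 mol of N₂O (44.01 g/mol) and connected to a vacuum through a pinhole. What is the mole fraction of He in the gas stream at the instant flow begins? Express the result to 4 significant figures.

0.2196

Effusion rate of each component ∝ n_i/√M_i (partial pressure × 1/√M).
x_He(eff) = (n_He/√M_He) / (n_He/√M_He + n_N₂O/√M_N₂O)
= (0.302/√4.00) / (0.302/√4.00 + 3.56/√44.01) = 0.1510/(0.1510 + 0.5366) = 0.2196.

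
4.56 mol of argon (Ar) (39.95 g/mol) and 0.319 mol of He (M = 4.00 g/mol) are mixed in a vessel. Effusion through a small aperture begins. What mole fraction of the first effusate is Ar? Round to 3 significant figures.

0.819

Effusion rate of each component ∝ n_i/√M_i (partial pressure × 1/√M).
So x_Ar in the escaping gas = (n_Ar/√M_Ar) / Σ(n_i/√M_i)
= (4.56/√39.95) / (4.56/√39.95 + 0.319/√4.00) = 0.7215/(0.7215 + 0.1595) = 0.819.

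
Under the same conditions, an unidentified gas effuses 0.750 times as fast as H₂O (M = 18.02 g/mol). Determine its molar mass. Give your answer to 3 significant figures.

Using Graham's law: rate_X/rate_H₂O = √(M_H₂O/M_X).
0.750 = √(18.02/M_X)
M_X = 18.02 / 0.750² = 18.02 / 0.5625 = 32.0 g/mol

32.0 g/mol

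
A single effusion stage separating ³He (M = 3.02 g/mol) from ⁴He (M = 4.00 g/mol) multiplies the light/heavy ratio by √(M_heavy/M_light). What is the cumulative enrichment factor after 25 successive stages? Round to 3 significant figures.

Each stage multiplies the ratio by α = √(4.00/3.02), so after 25 stages the overall factor is α^25 = (4.00/3.02)^(25/2).
= 1.32450^(25/2) = 33.5.

33.5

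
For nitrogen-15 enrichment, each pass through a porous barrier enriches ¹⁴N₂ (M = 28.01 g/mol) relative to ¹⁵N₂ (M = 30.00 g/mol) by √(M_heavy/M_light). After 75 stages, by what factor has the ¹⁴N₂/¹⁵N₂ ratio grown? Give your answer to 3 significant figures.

The single-stage factor is √(M_heavy/M_light), so 75 stages give [√(30.00/28.01)]^75 = (30.00/28.01)^(75/2).
= 1.07105^(75/2) = 13.1.

13.1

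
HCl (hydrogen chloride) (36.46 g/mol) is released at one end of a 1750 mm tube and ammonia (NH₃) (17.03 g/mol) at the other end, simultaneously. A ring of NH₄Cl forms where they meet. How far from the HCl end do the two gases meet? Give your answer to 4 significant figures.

710.5 mm

The fronts meet when d_HCl + d_NH₃ = L with d_HCl/d_NH₃ = √(M_NH₃/M_HCl) (Graham's law). Here √(M_NH₃/M_HCl) = √(17.03/36.46) = 0.6834.
With d_HCl + d_NH₃ = 1750 mm, d_NH₃ = 1750/(1 + 0.6834) = 1040 mm.
d_HCl = 1750 − 1040 = 710.5 mm.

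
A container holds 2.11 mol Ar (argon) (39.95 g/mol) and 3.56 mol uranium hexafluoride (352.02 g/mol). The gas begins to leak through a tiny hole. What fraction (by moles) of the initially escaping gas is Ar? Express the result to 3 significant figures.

0.638

Each component's effusion rate ∝ (its partial pressure)·(1/√M) ∝ n_i/√M_i.
x_Ar(eff) = (n_Ar/√M_Ar) / (n_Ar/√M_Ar + n_UF₆/√M_UF₆)
= (2.11/√39.95) / (2.11/√39.95 + 3.56/√352.02) = 0.3338/(0.3338 + 0.1897) = 0.638.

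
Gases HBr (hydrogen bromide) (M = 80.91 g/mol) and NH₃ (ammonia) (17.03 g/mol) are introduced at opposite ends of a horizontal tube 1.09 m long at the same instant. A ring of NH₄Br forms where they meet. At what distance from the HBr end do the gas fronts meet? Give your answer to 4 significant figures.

Distances travelled in equal time are proportional to diffusion rates, so d_HBr/d_NH₃ = √(M_NH₃/M_HBr) = √(17.03/80.91) = 0.4588.
With d_HBr + d_NH₃ = 1.09 m, d_NH₃ = 1.09/(1 + 0.4588) = 0.7472 m.
d_HBr = 1.09 − 0.7472 = 0.3428 m.

0.3428 m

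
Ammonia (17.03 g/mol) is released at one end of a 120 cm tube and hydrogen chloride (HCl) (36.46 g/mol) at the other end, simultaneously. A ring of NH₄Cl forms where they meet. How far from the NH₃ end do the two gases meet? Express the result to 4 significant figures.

Graham's law gives d_NH₃/d_HCl = rate_NH₃/rate_HCl = √(M_HCl/M_NH₃) = √(36.46/17.03) = 1.463.
With d_NH₃ + d_HCl = 120 cm, d_HCl = 120/(1 + 1.463) = 48.72 cm.
d_NH₃ = 120 − 48.72 = 71.28 cm.

71.28 cm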